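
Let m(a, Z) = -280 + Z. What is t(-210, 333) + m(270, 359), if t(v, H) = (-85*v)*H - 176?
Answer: 5943953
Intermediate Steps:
t(v, H) = -176 - 85*H*v (t(v, H) = -85*H*v - 176 = -176 - 85*H*v)
t(-210, 333) + m(270, 359) = (-176 - 85*333*(-210)) + (-280 + 359) = (-176 + 5944050) + 79 = 5943874 + 79 = 5943953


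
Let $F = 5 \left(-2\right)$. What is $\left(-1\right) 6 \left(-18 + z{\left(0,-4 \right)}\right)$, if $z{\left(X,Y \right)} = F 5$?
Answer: $408$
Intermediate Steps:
$F = -10$
$z{\left(X,Y \right)} = -50$ ($z{\left(X,Y \right)} = \left(-10\right) 5 = -50$)
$\left(-1\right) 6 \left(-18 + z{\left(0,-4 \right)}\right) = \left(-1\right) 6 \left(-18 - 50\right) = \left(-6\right) \left(-68\right) = 408$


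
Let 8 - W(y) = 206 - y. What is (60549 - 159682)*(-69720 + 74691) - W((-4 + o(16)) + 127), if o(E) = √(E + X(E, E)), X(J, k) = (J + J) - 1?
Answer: -492790068 - √47 ≈ -4.9279e+8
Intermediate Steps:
X(J, k) = -1 + 2*J (X(J, k) = 2*J - 1 = -1 + 2*J)
o(E) = √(-1 + 3*E) (o(E) = √(E + (-1 + 2*E)) = √(-1 + 3*E))
W(y) = -198 + y (W(y) = 8 - (206 - y) = 8 + (-206 + y) = -198 + y)
(60549 - 159682)*(-69720 + 74691) - W((-4 + o(16)) + 127) = (60549 - 159682)*(-69720 + 74691) - (-198 + ((-4 + √(-1 + 3*16)) + 127)) = -99133*4971 - (-198 + ((-4 + √(-1 + 48)) + 127)) = -492790143 - (-198 + ((-4 + √47) + 127)) = -492790143 - (-198 + (123 + √47)) = -492790143 - (-75 + √47) = -492790143 + (75 - √47) = -492790068 - √47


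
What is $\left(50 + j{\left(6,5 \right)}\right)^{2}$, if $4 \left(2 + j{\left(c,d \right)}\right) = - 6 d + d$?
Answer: $\frac{27889}{16} \approx 1743.1$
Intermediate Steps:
$j{\left(c,d \right)} = -2 - \frac{5 d}{4}$ ($j{\left(c,d \right)} = -2 + \frac{- 6 d + d}{4} = -2 + \frac{\left(-5\right) d}{4} = -2 - \frac{5 d}{4}$)
$\left(50 + j{\left(6,5 \right)}\right)^{2} = \left(50 - \frac{33}{4}\right)^{2} = \left(\frac{167}{4}\right)^{2} = \frac{27889}{16}$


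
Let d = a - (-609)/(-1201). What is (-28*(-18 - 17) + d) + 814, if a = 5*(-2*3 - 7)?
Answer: 2075920/1201 ≈ 1728.5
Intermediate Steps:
a = -65 (a = 5*(-6 - 7) = 5*(-13) = -65)
d = -78674/1201 (d = -65 - (-609)/(-1201) = -65 - (-609)*(-1)/1201 = -65 - 1*609/1201 = -65 - 609/1201 = -78674/1201 ≈ -65.507)
(-28*(-18 - 17) + d) + 814 = (-28*(-18 - 17) - 78674/1201) + 814 = (-28*(-35) - 78674/1201) + 814 = (980 - 78674/1201) + 814 = 1098306/1201 + 814 = 2075920/1201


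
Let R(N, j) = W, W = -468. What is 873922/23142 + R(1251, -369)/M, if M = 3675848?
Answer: 57364171525/1519044186 ≈ 37.763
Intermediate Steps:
R(N, j) = -468
873922/23142 + R(1251, -369)/M = 873922/23142 - 468/3675848 = 873922*(1/23142) - 468*1/3675848 = 62423/1653 - 117/918962 = 57364171525/1519044186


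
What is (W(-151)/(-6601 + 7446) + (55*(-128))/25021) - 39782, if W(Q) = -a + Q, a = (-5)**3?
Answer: -64700560072/1626365 ≈ -39782.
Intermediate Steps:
a = -125
W(Q) = 125 + Q (W(Q) = -1*(-125) + Q = 125 + Q)
(W(-151)/(-6601 + 7446) + (55*(-128))/25021) - 39782 = ((125 - 151)/(-6601 + 7446) + (55*(-128))/25021) - 39782 = (-26/845 - 7040*1/25021) - 39782 = (-26*1/845 - 7040/25021) - 39782 = (-2/65 - 7040/25021) - 39782 = -507642/1626365 - 39782 = -64700560072/1626365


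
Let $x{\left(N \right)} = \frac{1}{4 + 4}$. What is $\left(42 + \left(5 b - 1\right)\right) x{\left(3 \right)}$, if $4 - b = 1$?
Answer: $7$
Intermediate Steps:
$b = 3$ ($b = 4 - 1 = 3$)
$x{\left(N \right)} = \frac{1}{8}$
$\left(42 + \left(5 b - 1\right)\right) x{\left(3 \right)} = \left(42 + \left(5 \cdot 3 - 1\right)\right) \frac{1}{8} = \left(42 + \left(15 - 1\right)\right) \frac{1}{8} = \left(42 + 14\right) \frac{1}{8} = 56 \cdot \frac{1}{8} = 7$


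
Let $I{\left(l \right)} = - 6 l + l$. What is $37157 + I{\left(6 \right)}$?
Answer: $37127$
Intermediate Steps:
$I{\left(l \right)} = - 5 l$
$37157 + I{\left(6 \right)} = 37157 - 30 = 37127$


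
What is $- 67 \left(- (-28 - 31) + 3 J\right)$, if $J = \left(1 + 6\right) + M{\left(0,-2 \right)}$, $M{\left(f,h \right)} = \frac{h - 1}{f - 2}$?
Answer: $- \frac{11323}{2} \approx -5661.5$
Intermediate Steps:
$M{\left(f,h \right)} = \frac{-1 + h}{-2 + f}$
$J = \frac{17}{2}$ ($J = \left(1 + 6\right) + \frac{-1 - 2}{-2 + 0} = 7 + \frac{1}{-2} \left(-3\right) = 7 - - \frac{3}{2} = 7 + \frac{3}{2} = \frac{17}{2} \approx 8.5$)
$- 67 \left(- (-28 - 31) + 3 J\right) = - 67 \left(- (-28 - 31) + 3 \cdot \frac{17}{2}\right) = - 67 \left(\left(-1\right) \left(-59\right) + \frac{51}{2}\right) = - 67 \left(59 + \frac{51}{2}\right) = \left(-67\right) \frac{169}{2} = - \frac{11323}{2}$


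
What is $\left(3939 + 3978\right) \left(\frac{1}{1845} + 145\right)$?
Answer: $\frac{706001114}{615} \approx 1.148 \cdot 10^{6}$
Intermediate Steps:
$\left(3939 + 3978\right) \left(\frac{1}{1845} + 145\right) = 7917 \left(\frac{1}{1845} + 145\right) = 7917 \cdot \frac{267526}{1845} = \frac{706001114}{615}$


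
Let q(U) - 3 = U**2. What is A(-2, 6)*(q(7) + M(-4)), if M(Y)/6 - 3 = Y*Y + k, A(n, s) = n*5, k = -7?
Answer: -1240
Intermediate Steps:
A(n, s) = 5*n
M(Y) = -24 + 6*Y**2 (M(Y) = 18 + 6*(Y*Y - 7) = 18 + 6*(Y**2 - 7) = 18 + 6*(-7 + Y**2) = 18 + (-42 + 6*Y**2) = -24 + 6*Y**2)
q(U) = 3 + U**2
A(-2, 6)*(q(7) + M(-4)) = (5*(-2))*((3 + 7**2) + (-24 + 6*(-4)**2)) = -10*((3 + 49) + (-24 + 6*16)) = -10*(52 + (-24 + 96)) = -10*(52 + 72) = -10*124 = -1240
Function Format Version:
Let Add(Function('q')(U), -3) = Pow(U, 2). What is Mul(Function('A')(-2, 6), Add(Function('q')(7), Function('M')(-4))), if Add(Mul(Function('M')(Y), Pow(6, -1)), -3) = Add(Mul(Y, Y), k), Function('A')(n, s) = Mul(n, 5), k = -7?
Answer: -1240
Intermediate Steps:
Function('A')(n, s) = Mul(5, n)
Function('M')(Y) = Add(-24, Mul(6, Pow(Y, 2))) (Function('M')(Y) = Add(18, Mul(6, Add(Mul(Y, Y), -7))) = Add(18, Mul(6, Add(Pow(Y, 2), -7))) = Add(18, Mul(6, Add(-7, Pow(Y, 2)))) = Add(18, Add(-42, Mul(6, Pow(Y, 2)))) = Add(-24, Mul(6, Pow(Y, 2))))
Function('q')(U) = Add(3, Pow(U, 2))
Mul(Function('A')(-2, 6), Add(Function('q')(7), Function('M')(-4))) = Mul(Mul(5, -2), Add(Add(3, Pow(7, 2)), Add(-24, Mul(6, Pow(-4, 2))))) = Mul(-10, Add(Add(3, 49), Add(-24, Mul(6, 16)))) = Mul(-10, Add(52, Add(-24, 96))) = Mul(-10, Add(52, 72)) = Mul(-10, 124) = -1240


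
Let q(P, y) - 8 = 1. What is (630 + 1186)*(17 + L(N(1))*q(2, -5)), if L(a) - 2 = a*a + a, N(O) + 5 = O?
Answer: 259688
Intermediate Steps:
q(P, y) = 9 (q(P, y) = 8 + 1 = 9)
N(O) = -5 + O
L(a) = 2 + a + a² (L(a) = 2 + (a*a + a) = 2 + (a² + a) = 2 + (a + a²) = 2 + a + a²)
(630 + 1186)*(17 + L(N(1))*q(2, -5)) = (630 + 1186)*(17 + (2 + (-5 + 1) + (-5 + 1)²)*9) = 1816*(17 + (2 - 4 + (-4)²)*9) = 1816*(17 + (2 - 4 + 16)*9) = 1816*(17 + 14*9) = 1816*(17 + 126) = 1816*143 = 259688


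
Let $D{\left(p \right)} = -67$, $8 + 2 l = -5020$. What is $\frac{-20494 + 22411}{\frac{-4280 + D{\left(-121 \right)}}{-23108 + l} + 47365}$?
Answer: $\frac{2135538}{52764799} \approx 0.040473$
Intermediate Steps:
$l = -2514$ ($l = -4 + \frac{1}{2} \left(-5020\right) = -4 - 2510 = -2514$)
$\frac{-20494 + 22411}{\frac{-4280 + D{\left(-121 \right)}}{-23108 + l} + 47365} = \frac{-20494 + 22411}{\frac{-4280 - 67}{-23108 - 2514} + 47365} = \frac{1917}{- \frac{4347}{-25622} + 47365} = \frac{1917}{\left(-4347\right) \left(- \frac{1}{25622}\right) + 47365} = \frac{1917}{\frac{189}{1114} + 47365} = \frac{1917}{\frac{52764799}{1114}} = 1917 \cdot \frac{1114}{52764799} = \frac{2135538}{52764799}$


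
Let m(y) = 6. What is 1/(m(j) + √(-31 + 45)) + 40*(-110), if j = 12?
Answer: -48397/11 - √14/22 ≈ -4399.9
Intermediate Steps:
1/(m(j) + √(-31 + 45)) + 40*(-110) = 1/(6 + √(-31 + 45)) + 40*(-110) = 1/(6 + √14) - 4400 = -4400 + 1/(6 + √14)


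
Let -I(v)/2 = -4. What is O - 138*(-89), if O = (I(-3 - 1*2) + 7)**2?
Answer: 12507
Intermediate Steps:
I(v) = 8 (I(v) = -2*(-4) = 8)
O = 225 (O = (8 + 7)**2 = 15**2 = 225)
O - 138*(-89) = 225 - 138*(-89) = 225 + 12282 = 12507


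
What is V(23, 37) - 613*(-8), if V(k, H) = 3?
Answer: 4907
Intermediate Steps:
V(23, 37) - 613*(-8) = 3 - 613*(-8) = 3 + 4904 = 4907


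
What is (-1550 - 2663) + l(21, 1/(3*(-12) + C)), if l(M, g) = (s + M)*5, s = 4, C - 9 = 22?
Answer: -4088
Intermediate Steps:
C = 31 (C = 9 + 22 = 31)
l(M, g) = 20 + 5*M (l(M, g) = (4 + M)*5 = 20 + 5*M)
(-1550 - 2663) + l(21, 1/(3*(-12) + C)) = (-1550 - 2663) + (20 + 5*21) = -4213 + (20 + 105) = -4213 + 125 = -4088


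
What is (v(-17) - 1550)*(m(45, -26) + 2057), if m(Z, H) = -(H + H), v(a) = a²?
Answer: -2659449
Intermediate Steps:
m(Z, H) = -2*H
(v(-17) - 1550)*(m(45, -26) + 2057) = ((-17)² - 1550)*(-2*(-26) + 2057) = (289 - 1550)*(52 + 2057) = -1261*2109 = -2659449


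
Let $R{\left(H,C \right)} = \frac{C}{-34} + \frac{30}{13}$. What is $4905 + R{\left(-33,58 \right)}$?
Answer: $\frac{1084138}{221} \approx 4905.6$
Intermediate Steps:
$R{\left(H,C \right)} = \frac{30}{13} - \frac{C}{34}$ ($R{\left(H,C \right)} = C \left(- \frac{1}{34}\right) + 30 \cdot \frac{1}{13} = - \frac{C}{34} + \frac{30}{13} = \frac{30}{13} - \frac{C}{34}$)
$4905 + R{\left(-33,58 \right)} = 4905 + \left(\frac{30}{13} - \frac{29}{17}\right) = 4905 + \frac{133}{221} = \frac{1084138}{221}$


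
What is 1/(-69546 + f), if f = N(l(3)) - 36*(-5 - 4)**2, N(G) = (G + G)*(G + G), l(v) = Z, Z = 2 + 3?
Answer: -1/72362 ≈ -1.3819e-5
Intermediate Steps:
Z = 5
l(v) = 5
N(G) = 4*G**2 (N(G) = (2*G)*(2*G) = 4*G**2)
f = -2816 (f = 4*5**2 - 36*(-5 - 4)**2 = 4*25 - 36*(-9)**2 = 100 - 36*81 = 100 - 2916 = -2816)
1/(-69546 + f) = 1/(-69546 - 2816) = 1/(-72362) = -1/72362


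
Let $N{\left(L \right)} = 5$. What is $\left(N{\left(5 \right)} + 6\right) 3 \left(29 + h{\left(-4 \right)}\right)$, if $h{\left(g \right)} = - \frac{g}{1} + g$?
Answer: $957$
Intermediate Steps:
$h{\left(g \right)} = 0$ ($h{\left(g \right)} = - g 1 + g = - g + g = 0$)
$\left(N{\left(5 \right)} + 6\right) 3 \left(29 + h{\left(-4 \right)}\right) = \left(5 + 6\right) 3 \left(29 + 0\right) = 11 \cdot 3 \cdot 29 = 33 \cdot 29 = 957$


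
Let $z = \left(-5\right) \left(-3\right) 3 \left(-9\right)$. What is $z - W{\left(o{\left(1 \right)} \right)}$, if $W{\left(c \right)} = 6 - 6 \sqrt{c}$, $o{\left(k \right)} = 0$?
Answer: $-411$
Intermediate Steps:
$W{\left(c \right)} = 6 - 6 \sqrt{c}$
$z = -405$ ($z = 15 \cdot 3 \left(-9\right) = 45 \left(-9\right) = -405$)
$z - W{\left(o{\left(1 \right)} \right)} = -405 - \left(6 - 6 \sqrt{0}\right) = -405 - \left(6 - 0\right) = -405 - \left(6 + 0\right) = -405 - 6 = -411$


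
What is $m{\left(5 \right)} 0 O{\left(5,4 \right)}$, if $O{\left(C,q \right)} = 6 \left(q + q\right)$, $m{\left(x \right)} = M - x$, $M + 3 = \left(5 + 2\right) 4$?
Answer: $0$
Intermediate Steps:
$M = 25$ ($M = -3 + \left(5 + 2\right) 4 = -3 + 7 \cdot 4 = -3 + 28 = 25$)
$m{\left(x \right)} = 25 - x$
$O{\left(C,q \right)} = 12 q$ ($O{\left(C,q \right)} = 6 \cdot 2 q = 12 q$)
$m{\left(5 \right)} 0 O{\left(5,4 \right)} = \left(25 - 5\right) 0 \cdot 12 \cdot 4 = \left(25 - 5\right) 0 \cdot 48 = 20 \cdot 0 \cdot 48 = 0 \cdot 48 = 0$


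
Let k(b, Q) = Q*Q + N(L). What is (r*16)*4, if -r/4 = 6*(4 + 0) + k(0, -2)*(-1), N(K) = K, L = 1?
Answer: -4864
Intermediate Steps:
k(b, Q) = 1 + Q² (k(b, Q) = Q*Q + 1 = Q² + 1 = 1 + Q²)
r = -76 (r = -4*(6*(4 + 0) + (1 + (-2)²)*(-1)) = -4*(6*4 + (1 + 4)*(-1)) = -4*(24 + 5*(-1)) = -4*(24 - 5) = -4*19 = -76)
(r*16)*4 = -76*16*4 = -1216*4 = -4864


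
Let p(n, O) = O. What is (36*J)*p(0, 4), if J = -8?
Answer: -1152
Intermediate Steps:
(36*J)*p(0, 4) = (36*(-8))*4 = -288*4 = -1152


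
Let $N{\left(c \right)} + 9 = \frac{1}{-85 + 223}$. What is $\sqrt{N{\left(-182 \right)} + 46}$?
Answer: $\frac{\sqrt{704766}}{138} \approx 6.0834$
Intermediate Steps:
$N{\left(c \right)} = - \frac{1241}{138}$ ($N{\left(c \right)} = -9 + \frac{1}{-85 + 223} = -9 + \frac{1}{138} = - \frac{1241}{138}$)
$\sqrt{N{\left(-182 \right)} + 46} = \sqrt{- \frac{1241}{138} + 46} = \sqrt{\frac{5107}{138}} = \frac{\sqrt{704766}}{138}$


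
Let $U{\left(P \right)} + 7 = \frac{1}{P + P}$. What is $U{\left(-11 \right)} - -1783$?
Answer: $\frac{39071}{22} \approx 1776.0$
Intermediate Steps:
$U{\left(P \right)} = -7 + \frac{1}{2 P}$ ($U{\left(P \right)} = -7 + \frac{1}{P + P} = -7 + \frac{1}{2 P}$)
$U{\left(-11 \right)} - -1783 = \left(-7 + \frac{1}{2 \left(-11\right)}\right) - -1783 = \left(-7 + \frac{1}{2} \left(- \frac{1}{11}\right)\right) + 1783 = \left(-7 - \frac{1}{22}\right) + 1783 = - \frac{155}{22} + 1783 = \frac{39071}{22}$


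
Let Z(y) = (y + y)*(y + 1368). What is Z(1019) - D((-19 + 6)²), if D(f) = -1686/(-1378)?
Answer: 3351781591/689 ≈ 4.8647e+6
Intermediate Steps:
Z(y) = 2*y*(1368 + y) (Z(y) = (2*y)*(1368 + y) = 2*y*(1368 + y))
D(f) = 843/689 (D(f) = -1686*(-1/1378) = 843/689)
Z(1019) - D((-19 + 6)²) = 2*1019*(1368 + 1019) - 1*843/689 = 2*1019*2387 - 843/689 = 4864706 - 843/689 = 3351781591/689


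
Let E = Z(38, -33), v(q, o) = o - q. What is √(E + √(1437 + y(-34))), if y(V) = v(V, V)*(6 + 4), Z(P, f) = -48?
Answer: √(-48 + √1437) ≈ 3.1768*I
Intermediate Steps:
y(V) = 0 (y(V) = (V - V)*(6 + 4) = 0*10 = 0)
E = -48
√(E + √(1437 + y(-34))) = √(-48 + √(1437 + 0)) = √(-48 + √1437)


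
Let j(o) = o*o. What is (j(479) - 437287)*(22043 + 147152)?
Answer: -35166503970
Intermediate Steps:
j(o) = o²
(j(479) - 437287)*(22043 + 147152) = (479² - 437287)*(22043 + 147152) = (229441 - 437287)*169195 = -207846*169195 = -35166503970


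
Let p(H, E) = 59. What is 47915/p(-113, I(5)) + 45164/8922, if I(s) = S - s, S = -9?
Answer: 215081153/263199 ≈ 817.18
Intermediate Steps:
I(s) = -9 - s
47915/p(-113, I(5)) + 45164/8922 = 47915/59 + 45164/8922 = 47915*(1/59) + 45164*(1/8922) = 47915/59 + 22582/4461 = 215081153/263199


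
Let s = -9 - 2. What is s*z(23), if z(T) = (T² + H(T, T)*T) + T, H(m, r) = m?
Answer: -11891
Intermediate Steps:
s = -11
z(T) = T + 2*T² (z(T) = (T² + T*T) + T = (T² + T²) + T = 2*T² + T = T + 2*T²)
s*z(23) = -253*(1 + 2*23) = -253*(1 + 46) = -253*47 = -11*1081 = -11891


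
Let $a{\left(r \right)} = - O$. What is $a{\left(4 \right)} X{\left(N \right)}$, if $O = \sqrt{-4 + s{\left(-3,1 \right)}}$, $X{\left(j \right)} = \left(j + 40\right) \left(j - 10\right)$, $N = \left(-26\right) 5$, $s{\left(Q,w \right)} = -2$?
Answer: $- 12600 i \sqrt{6} \approx - 30864.0 i$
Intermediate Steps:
$N = -130$
$X{\left(j \right)} = \left(-10 + j\right) \left(40 + j\right)$ ($X{\left(j \right)} = \left(40 + j\right) \left(-10 + j\right) = \left(-10 + j\right) \left(40 + j\right)$)
$O = i \sqrt{6}$ ($O = \sqrt{-4 - 2} = \sqrt{-6} = i \sqrt{6} \approx 2.4495 i$)
$a{\left(r \right)} = - i \sqrt{6}$
$a{\left(4 \right)} X{\left(N \right)} = - i \sqrt{6} \left(-400 + \left(-130\right)^{2} + 30 \left(-130\right)\right) = - i \sqrt{6} \left(-400 + 16900 - 3900\right) = - i \sqrt{6} \cdot 12600 = - 12600 i \sqrt{6}$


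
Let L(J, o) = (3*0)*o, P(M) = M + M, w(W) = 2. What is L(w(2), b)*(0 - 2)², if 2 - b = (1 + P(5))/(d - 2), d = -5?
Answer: 0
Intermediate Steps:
P(M) = 2*M
b = 25/7 (b = 2 - (1 + 2*5)/(-5 - 2) = 2 - (1 + 10)/(-7) = 2 - 11*(-1)/7 = 2 - 1*(-11/7) = 2 + 11/7 = 25/7 ≈ 3.5714)
L(J, o) = 0 (L(J, o) = 0*o = 0)
L(w(2), b)*(0 - 2)² = 0*(0 - 2)² = 0*(-2)² = 0*4 = 0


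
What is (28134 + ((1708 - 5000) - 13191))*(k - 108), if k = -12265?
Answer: -144157823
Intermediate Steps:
(28134 + ((1708 - 5000) - 13191))*(k - 108) = (28134 + ((1708 - 5000) - 13191))*(-12265 - 108) = (28134 + (-3292 - 13191))*(-12373) = (28134 - 16483)*(-12373) = 11651*(-12373) = -144157823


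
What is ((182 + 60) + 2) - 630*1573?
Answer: -990746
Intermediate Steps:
((182 + 60) + 2) - 630*1573 = (242 + 2) - 990990 = 244 - 990990 = -990746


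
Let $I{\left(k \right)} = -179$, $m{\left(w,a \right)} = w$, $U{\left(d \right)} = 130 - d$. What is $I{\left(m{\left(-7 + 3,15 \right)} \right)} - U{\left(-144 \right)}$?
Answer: $-453$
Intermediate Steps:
$I{\left(m{\left(-7 + 3,15 \right)} \right)} - U{\left(-144 \right)} = -179 - \left(130 - -144\right) = -179 - \left(130 + 144\right) = -179 - 274 = -453$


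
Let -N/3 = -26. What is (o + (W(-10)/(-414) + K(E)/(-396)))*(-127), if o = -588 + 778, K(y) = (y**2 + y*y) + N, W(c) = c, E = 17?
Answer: -6052439/253 ≈ -23923.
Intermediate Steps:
N = 78 (N = -3*(-26) = 78)
K(y) = 78 + 2*y**2 (K(y) = (y**2 + y*y) + 78 = (y**2 + y**2) + 78 = 2*y**2 + 78 = 78 + 2*y**2)
o = 190
(o + (W(-10)/(-414) + K(E)/(-396)))*(-127) = (190 + (-10/(-414) + (78 + 2*17**2)/(-396)))*(-127) = (190 + (-10*(-1/414) + (78 + 2*289)*(-1/396)))*(-127) = (190 + (5/207 + (78 + 578)*(-1/396)))*(-127) = (190 + (5/207 + 656*(-1/396)))*(-127) = (190 + (5/207 - 164/99))*(-127) = (190 - 413/253)*(-127) = (47657/253)*(-127) = -6052439/253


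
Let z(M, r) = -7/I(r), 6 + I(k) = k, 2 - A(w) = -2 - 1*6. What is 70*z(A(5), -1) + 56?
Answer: 126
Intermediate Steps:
A(w) = 10 (A(w) = 2 - (-2 - 1*6) = 2 - (-2 - 6) = 2 - 1*(-8) = 2 + 8 = 10)
I(k) = -6 + k
z(M, r) = -7/(-6 + r)
70*z(A(5), -1) + 56 = 70*(-7/(-6 - 1)) + 56 = 70*(-7/(-7)) + 56 = 70*(-7*(-1/7)) + 56 = 70*1 + 56 = 70 + 56 = 126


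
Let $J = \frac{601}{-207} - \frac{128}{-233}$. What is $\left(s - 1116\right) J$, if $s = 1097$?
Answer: $\frac{2157203}{48231} \approx 44.727$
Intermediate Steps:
$J = - \frac{113537}{48231}$ ($J = 601 \left(- \frac{1}{207}\right) - - \frac{128}{233} = - \frac{601}{207} + \frac{128}{233} = - \frac{113537}{48231} \approx -2.354$)
$\left(s - 1116\right) J = \left(1097 - 1116\right) \left(- \frac{113537}{48231}\right) = \left(-19\right) \left(- \frac{113537}{48231}\right) = \frac{2157203}{48231}$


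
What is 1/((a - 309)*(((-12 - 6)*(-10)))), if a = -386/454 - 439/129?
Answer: -9761/550379820 ≈ -1.7735e-5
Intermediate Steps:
a = -124550/29283 (a = -386*1/454 - 439*1/129 = -193/227 - 439/129 = -124550/29283 ≈ -4.2533)
1/((a - 309)*(((-12 - 6)*(-10)))) = 1/((-124550/29283 - 309)*(((-12 - 6)*(-10)))) = 1/((-9172997/29283)*((-18*(-10)))) = -29283/9172997/180 = -29283/9172997*1/180 = -9761/550379820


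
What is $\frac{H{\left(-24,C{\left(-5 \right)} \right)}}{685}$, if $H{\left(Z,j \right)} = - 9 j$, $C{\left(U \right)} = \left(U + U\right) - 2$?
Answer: $\frac{108}{685} \approx 0.15766$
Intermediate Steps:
$C{\left(U \right)} = -2 + 2 U$ ($C{\left(U \right)} = 2 U - 2 = -2 + 2 U$)
$\frac{H{\left(-24,C{\left(-5 \right)} \right)}}{685} = \frac{\left(-9\right) \left(-2 + 2 \left(-5\right)\right)}{685} = - 9 \left(-2 - 10\right) \frac{1}{685} = \left(-9\right) \left(-12\right) \frac{1}{685} = 108 \cdot \frac{1}{685} = \frac{108}{685}$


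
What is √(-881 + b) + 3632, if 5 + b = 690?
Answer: 3632 + 14*I ≈ 3632.0 + 14.0*I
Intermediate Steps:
b = 685 (b = -5 + 690 = 685)
√(-881 + b) + 3632 = √(-881 + 685) + 3632 = √(-196) + 3632 = 14*I + 3632 = 3632 + 14*I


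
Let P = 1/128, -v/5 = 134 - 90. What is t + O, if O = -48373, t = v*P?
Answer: -1547991/32 ≈ -48375.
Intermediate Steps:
v = -220 (v = -5*(134 - 90) = -5*44 = -220)
P = 1/128 ≈ 0.0078125
t = -55/32 (t = -220*1/128 = -55/32 ≈ -1.7188)
t + O = -55/32 - 48373 = -1547991/32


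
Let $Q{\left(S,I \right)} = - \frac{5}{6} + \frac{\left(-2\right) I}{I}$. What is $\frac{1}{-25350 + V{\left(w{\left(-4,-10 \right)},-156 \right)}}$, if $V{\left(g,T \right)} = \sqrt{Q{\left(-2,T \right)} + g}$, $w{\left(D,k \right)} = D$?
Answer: $- \frac{152100}{3855735041} - \frac{i \sqrt{246}}{3855735041} \approx -3.9448 \cdot 10^{-5} - 4.0678 \cdot 10^{-9} i$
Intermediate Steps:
$Q{\left(S,I \right)} = - \frac{17}{6}$ ($Q{\left(S,I \right)} = \left(-5\right) \frac{1}{6} - 2 = - \frac{5}{6} - 2 = - \frac{17}{6}$)
$V{\left(g,T \right)} = \sqrt{- \frac{17}{6} + g}$
$\frac{1}{-25350 + V{\left(w{\left(-4,-10 \right)},-156 \right)}} = \frac{1}{-25350 + \frac{\sqrt{-102 + 36 \left(-4\right)}}{6}} = \frac{1}{-25350 + \frac{\sqrt{-102 - 144}}{6}} = \frac{1}{-25350 + \frac{\sqrt{-246}}{6}} = \frac{1}{-25350 + \frac{i \sqrt{246}}{6}}$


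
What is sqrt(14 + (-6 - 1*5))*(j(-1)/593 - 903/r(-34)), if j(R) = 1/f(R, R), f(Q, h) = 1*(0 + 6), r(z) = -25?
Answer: 3212899*sqrt(3)/88950 ≈ 62.562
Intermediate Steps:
f(Q, h) = 6 (f(Q, h) = 1*6 = 6)
j(R) = 1/6
sqrt(14 + (-6 - 1*5))*(j(-1)/593 - 903/r(-34)) = sqrt(14 + (-6 - 1*5))*((1/6)/593 - 903/(-25)) = sqrt(14 + (-6 - 5))*((1/6)*(1/593) - 903*(-1/25)) = sqrt(14 - 11)*(1/3558 + 903/25) = sqrt(3)*(3212899/88950) = 3212899*sqrt(3)/88950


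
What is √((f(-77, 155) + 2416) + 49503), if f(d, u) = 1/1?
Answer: 4*√3245 ≈ 227.86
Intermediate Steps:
f(d, u) = 1
√((f(-77, 155) + 2416) + 49503) = √((1 + 2416) + 49503) = √(2417 + 49503) = √51920 = 4*√3245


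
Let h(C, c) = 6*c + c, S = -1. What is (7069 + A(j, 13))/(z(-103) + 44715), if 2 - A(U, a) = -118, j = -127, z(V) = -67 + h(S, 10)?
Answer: 7189/44718 ≈ 0.16076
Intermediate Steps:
h(C, c) = 7*c
z(V) = 3 (z(V) = -67 + 7*10 = -67 + 70 = 3)
A(U, a) = 120 (A(U, a) = 2 - 1*(-118) = 2 + 118 = 120)
(7069 + A(j, 13))/(z(-103) + 44715) = (7069 + 120)/(3 + 44715) = 7189/44718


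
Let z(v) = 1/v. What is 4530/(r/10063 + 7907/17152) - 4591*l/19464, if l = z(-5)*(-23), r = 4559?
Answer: 76075962109567963/15353603087880 ≈ 4954.9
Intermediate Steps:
l = 23/5 (l = -23/(-5) = -⅕*(-23) = 23/5 ≈ 4.6000)
4530/(r/10063 + 7907/17152) - 4591*l/19464 = 4530/(4559/10063 + 7907/17152) - 4591/(19464/(23/5)) = 4530/(4559*(1/10063) + 7907*(1/17152)) - 4591/(19464*(5/23)) = 4530/(4559/10063 + 7907/17152) - 4591/97320/23 = 4530/(157764109/172600576) - 4591*23/97320 = 4530*(172600576/157764109) - 105593/97320 = 781880609280/157764109 - 105593/97320 = 76075962109567963/15353603087880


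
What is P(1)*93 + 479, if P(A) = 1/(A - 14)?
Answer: 6134/13 ≈ 471.85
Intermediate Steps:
P(A) = 1/(-14 + A)
P(1)*93 + 479 = 93/(-14 + 1) + 479 = 93/(-13) + 479 = -1/13*93 + 479 = -93/13 + 479 = 6134/13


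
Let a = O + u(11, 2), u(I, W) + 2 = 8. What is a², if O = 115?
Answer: 14641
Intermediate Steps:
u(I, W) = 6 (u(I, W) = -2 + 8 = 6)
a = 121 (a = 115 + 6 = 121)
a² = 121² = 14641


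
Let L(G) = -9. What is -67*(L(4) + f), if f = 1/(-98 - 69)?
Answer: 100768/167 ≈ 603.40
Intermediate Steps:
f = -1/167 (f = 1/(-167) = -1/167 ≈ -0.0059880)
-67*(L(4) + f) = -67*(-9 - 1/167) = -67*(-1504/167) = 100768/167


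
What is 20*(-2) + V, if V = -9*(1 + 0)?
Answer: -49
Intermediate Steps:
V = -9 (V = -9*1 = -9)
20*(-2) + V = 20*(-2) - 9 = -40 - 9 = -49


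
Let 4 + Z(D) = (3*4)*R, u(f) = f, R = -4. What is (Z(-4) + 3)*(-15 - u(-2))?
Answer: 637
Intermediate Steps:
Z(D) = -52 (Z(D) = -4 + (3*4)*(-4) = -4 + 12*(-4) = -4 - 48 = -52)
(Z(-4) + 3)*(-15 - u(-2)) = (-52 + 3)*(-15 - 1*(-2)) = -49*(-15 + 2) = -49*(-13) = 637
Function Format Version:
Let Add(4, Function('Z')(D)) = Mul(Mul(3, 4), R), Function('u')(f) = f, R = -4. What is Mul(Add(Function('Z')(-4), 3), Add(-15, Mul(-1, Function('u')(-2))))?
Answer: 637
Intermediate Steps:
Function('Z')(D) = -52 (Function('Z')(D) = Add(-4, Mul(Mul(3, 4), -4)) = Add(-4, Mul(12, -4)) = Add(-4, -48) = -52)
Mul(Add(Function('Z')(-4), 3), Add(-15, Mul(-1, Function('u')(-2)))) = Mul(Add(-52, 3), Add(-15, Mul(-1, -2))) = Mul(-49, Add(-15, 2)) = Mul(-49, -13) = 637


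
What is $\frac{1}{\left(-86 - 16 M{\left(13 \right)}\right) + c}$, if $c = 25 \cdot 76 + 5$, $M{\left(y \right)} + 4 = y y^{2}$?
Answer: $- \frac{1}{33269} \approx -3.0058 \cdot 10^{-5}$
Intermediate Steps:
$M{\left(y \right)} = -4 + y^{3}$ ($M{\left(y \right)} = -4 + y y^{2} = -4 + y^{3}$)
$c = 1905$ ($c = 1900 + 5 = 1905$)
$\frac{1}{\left(-86 - 16 M{\left(13 \right)}\right) + c} = \frac{1}{\left(-86 - 16 \left(-4 + 13^{3}\right)\right) + 1905} = \frac{1}{\left(-86 - 16 \left(-4 + 2197\right)\right) + 1905} = \frac{1}{\left(-86 - 35088\right) + 1905} = \frac{1}{-35174 + 1905} = \frac{1}{-33269} = - \frac{1}{33269}$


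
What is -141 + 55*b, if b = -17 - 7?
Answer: -1461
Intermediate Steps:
b = -24
-141 + 55*b = -141 + 55*(-24) = -141 - 1320 = -1461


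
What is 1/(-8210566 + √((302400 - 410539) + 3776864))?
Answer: -8210566/67413390371631 - 5*√146749/67413390371631 ≈ -1.2182e-7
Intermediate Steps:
1/(-8210566 + √((302400 - 410539) + 3776864)) = 1/(-8210566 + √(-108139 + 3776864)) = 1/(-8210566 + √3668725) = 1/(-8210566 + 5*√146749)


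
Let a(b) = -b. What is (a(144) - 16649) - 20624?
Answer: -37417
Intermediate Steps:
(a(144) - 16649) - 20624 = (-1*144 - 16649) - 20624 = (-144 - 16649) - 20624 = -16793 - 20624 = -37417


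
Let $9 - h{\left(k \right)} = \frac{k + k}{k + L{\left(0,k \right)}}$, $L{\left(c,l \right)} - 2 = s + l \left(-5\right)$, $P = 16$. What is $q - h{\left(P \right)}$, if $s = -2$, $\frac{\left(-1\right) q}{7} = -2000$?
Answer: $\frac{27981}{2} \approx 13991.0$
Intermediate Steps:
$q = 14000$ ($q = \left(-7\right) \left(-2000\right) = 14000$)
$L{\left(c,l \right)} = - 5 l$ ($L{\left(c,l \right)} = 2 + \left(-2 + l \left(-5\right)\right) = 2 - \left(2 + 5 l\right) = - 5 l$)
$h{\left(k \right)} = \frac{19}{2}$ ($h{\left(k \right)} = 9 - \frac{k + k}{k - 5 k} = 9 - \frac{2 k}{\left(-4\right) k} = 9 - 2 k \left(- \frac{1}{4 k}\right) = 9 - - \frac{1}{2} = 9 + \frac{1}{2} = \frac{19}{2}$)
$q - h{\left(P \right)} = 14000 - \frac{19}{2} = \frac{27981}{2}$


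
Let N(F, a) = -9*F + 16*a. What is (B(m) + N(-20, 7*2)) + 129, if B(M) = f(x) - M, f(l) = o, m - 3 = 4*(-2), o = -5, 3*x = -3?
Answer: 533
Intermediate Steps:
x = -1 (x = (1/3)*(-3) = -1)
m = -5 (m = 3 + 4*(-2) = 3 - 8 = -5)
f(l) = -5
B(M) = -5 - M
(B(m) + N(-20, 7*2)) + 129 = ((-5 - 1*(-5)) + (-9*(-20) + 16*(7*2))) + 129 = ((-5 + 5) + (180 + 16*14)) + 129 = (0 + (180 + 224)) + 129 = (0 + 404) + 129 = 404 + 129 = 533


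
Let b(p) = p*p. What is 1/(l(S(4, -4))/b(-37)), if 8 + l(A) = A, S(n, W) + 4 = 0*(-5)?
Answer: -1369/12 ≈ -114.08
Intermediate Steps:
S(n, W) = -4 (S(n, W) = -4 + 0*(-5) = -4 + 0 = -4)
b(p) = p²
l(A) = -8 + A
1/(l(S(4, -4))/b(-37)) = 1/((-8 - 4)/((-37)²)) = 1/(-12/1369) = -1369/12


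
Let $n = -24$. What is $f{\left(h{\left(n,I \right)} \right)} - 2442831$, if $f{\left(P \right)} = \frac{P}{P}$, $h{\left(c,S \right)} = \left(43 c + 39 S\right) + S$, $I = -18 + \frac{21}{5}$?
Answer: $-2442830$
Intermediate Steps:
$I = - \frac{69}{5}$ ($I = -18 + 21 \cdot \frac{1}{5} = -18 + \frac{21}{5} = - \frac{69}{5} \approx -13.8$)
$h{\left(c,S \right)} = 40 S + 43 c$ ($h{\left(c,S \right)} = \left(39 S + 43 c\right) + S = 40 S + 43 c$)
$f{\left(P \right)} = 1$
$f{\left(h{\left(n,I \right)} \right)} - 2442831 = 1 - 2442831 = -2442830$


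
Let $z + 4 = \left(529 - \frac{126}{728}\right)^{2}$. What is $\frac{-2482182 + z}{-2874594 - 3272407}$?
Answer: $\frac{5955635943}{16621490704} \approx 0.35831$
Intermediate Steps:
$z = \frac{756184185}{2704}$ ($z = -4 + \left(529 - \frac{126}{728}\right)^{2} = -4 + \left(529 - \frac{9}{52}\right)^{2} = -4 + \left(\frac{27499}{52}\right)^{2} = -4 + \frac{756195001}{2704} = \frac{756184185}{2704} \approx 2.7965 \cdot 10^{5}$)
$\frac{-2482182 + z}{-2874594 - 3272407} = \frac{-2482182 + \frac{756184185}{2704}}{-2874594 - 3272407} = - \frac{5955635943}{2704 \left(-6147001\right)} = \left(- \frac{5955635943}{2704}\right) \left(- \frac{1}{6147001}\right) = \frac{5955635943}{16621490704}$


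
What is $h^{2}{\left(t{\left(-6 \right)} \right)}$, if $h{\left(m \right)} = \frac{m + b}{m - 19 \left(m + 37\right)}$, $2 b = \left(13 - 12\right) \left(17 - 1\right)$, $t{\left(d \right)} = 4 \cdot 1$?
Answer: $\frac{144}{600625} \approx 0.00023975$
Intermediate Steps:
$t{\left(d \right)} = 4$
$b = 8$ ($b = \frac{\left(13 - 12\right) \left(17 - 1\right)}{2} = \frac{1 \cdot 16}{2} = \frac{1}{2} \cdot 16 = 8$)
$h{\left(m \right)} = \frac{8 + m}{-703 - 18 m}$ ($h{\left(m \right)} = \frac{m + 8}{m - 19 \left(m + 37\right)} = \frac{8 + m}{m - 19 \left(37 + m\right)} = \frac{8 + m}{m - \left(703 + 19 m\right)} = \frac{8 + m}{-703 - 18 m}$)
$h^{2}{\left(t{\left(-6 \right)} \right)} = \left(\frac{-8 - 4}{703 + 18 \cdot 4}\right)^{2} = \left(\frac{-8 - 4}{703 + 72}\right)^{2} = \left(\frac{1}{775} \left(-12\right)\right)^{2} = \left(- \frac{12}{775}\right)^{2} = \frac{144}{600625}$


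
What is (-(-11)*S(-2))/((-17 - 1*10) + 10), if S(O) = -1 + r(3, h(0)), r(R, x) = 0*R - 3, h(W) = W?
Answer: 44/17 ≈ 2.5882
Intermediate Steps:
r(R, x) = -3 (r(R, x) = 0 - 3 = -3)
S(O) = -4 (S(O) = -1 - 3 = -4)
(-(-11)*S(-2))/((-17 - 1*10) + 10) = (-(-11)*(-4))/((-17 - 1*10) + 10) = (-11*4)/((-17 - 10) + 10) = -44/(-27 + 10) = -44/(-17) = -44*(-1/17) = 44/17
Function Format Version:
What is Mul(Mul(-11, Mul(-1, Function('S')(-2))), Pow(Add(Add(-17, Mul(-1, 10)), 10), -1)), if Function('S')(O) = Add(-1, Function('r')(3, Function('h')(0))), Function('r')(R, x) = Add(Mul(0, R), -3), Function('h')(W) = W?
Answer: Rational(44, 17) ≈ 2.5882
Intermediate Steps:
Function('r')(R, x) = -3 (Function('r')(R, x) = Add(0, -3) = -3)
Function('S')(O) = -4 (Function('S')(O) = Add(-1, -3) = -4)
Mul(Mul(-11, Mul(-1, Function('S')(-2))), Pow(Add(Add(-17, Mul(-1, 10)), 10), -1)) = Mul(Mul(-11, Mul(-1, -4)), Pow(Add(Add(-17, Mul(-1, 10)), 10), -1)) = Mul(Mul(-11, 4), Pow(Add(Add(-17, -10), 10), -1)) = Mul(-44, Pow(Add(-27, 10), -1)) = Mul(-44, Pow(-17, -1)) = Mul(-44, Rational(-1, 17)) = Rational(44, 17)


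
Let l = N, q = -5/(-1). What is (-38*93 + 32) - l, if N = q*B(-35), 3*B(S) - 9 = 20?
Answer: -10651/3 ≈ -3550.3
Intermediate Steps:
B(S) = 29/3 (B(S) = 3 + (⅓)*20 = 3 + 20/3 = 29/3)
q = 5 (q = -5*(-1) = 5)
N = 145/3 (N = 5*(29/3) = 145/3 ≈ 48.333)
l = 145/3 ≈ 48.333
(-38*93 + 32) - l = (-38*93 + 32) - 1*145/3 = (-3534 + 32) - 145/3 = -3502 - 145/3 = -10651/3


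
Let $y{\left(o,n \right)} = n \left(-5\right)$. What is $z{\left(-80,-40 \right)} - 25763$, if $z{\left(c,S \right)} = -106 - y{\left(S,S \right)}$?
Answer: $-26069$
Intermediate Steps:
$y{\left(o,n \right)} = - 5 n$
$z{\left(c,S \right)} = -106 + 5 S$ ($z{\left(c,S \right)} = -106 - - 5 S = -106 + 5 S$)
$z{\left(-80,-40 \right)} - 25763 = \left(-106 + 5 \left(-40\right)\right) - 25763 = \left(-106 - 200\right) - 25763 = -306 - 25763 = -26069$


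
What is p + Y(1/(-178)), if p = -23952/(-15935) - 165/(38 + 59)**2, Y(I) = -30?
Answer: -4275237357/149932415 ≈ -28.514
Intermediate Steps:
p = 222735093/149932415 (p = -23952*(-1/15935) - 165/(97**2) = 23952/15935 - 165/9409 = 222735093/149932415 ≈ 1.4856)
p + Y(1/(-178)) = 222735093/149932415 - 30 = -4275237357/149932415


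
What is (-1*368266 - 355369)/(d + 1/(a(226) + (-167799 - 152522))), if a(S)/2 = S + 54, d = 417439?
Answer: -231390251235/133480712078 ≈ -1.7335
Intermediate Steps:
a(S) = 108 + 2*S (a(S) = 2*(S + 54) = 2*(54 + S) = 108 + 2*S)
(-1*368266 - 355369)/(d + 1/(a(226) + (-167799 - 152522))) = (-1*368266 - 355369)/(417439 + 1/((108 + 2*226) + (-167799 - 152522))) = (-368266 - 355369)/(417439 + 1/((108 + 452) - 320321)) = -723635/(417439 + 1/(560 - 320321)) = -723635/(417439 + 1/(-319761)) = -723635/(417439 - 1/319761) = -723635/133480712078/319761 = -723635*319761/133480712078 = -231390251235/133480712078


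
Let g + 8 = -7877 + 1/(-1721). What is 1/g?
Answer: -1721/13570086 ≈ -0.00012682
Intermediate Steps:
g = -13570086/1721 (g = -8 + (-7877 + 1/(-1721)) = -8 + (-7877 - 1/1721) = -8 - 13556318/1721 = -13570086/1721 ≈ -7885.0)
1/g = 1/(-13570086/1721) = -1721/13570086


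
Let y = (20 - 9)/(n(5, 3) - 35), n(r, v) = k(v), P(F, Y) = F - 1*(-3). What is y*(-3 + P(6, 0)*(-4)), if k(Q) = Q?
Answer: 429/32 ≈ 13.406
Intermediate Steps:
P(F, Y) = 3 + F (P(F, Y) = F + 3 = 3 + F)
n(r, v) = v
y = -11/32 (y = (20 - 9)/(3 - 35) = 11/(-32) = 11*(-1/32) = -11/32 ≈ -0.34375)
y*(-3 + P(6, 0)*(-4)) = -11*(-3 + (3 + 6)*(-4))/32 = -11*(-3 + 9*(-4))/32 = -11*(-3 - 36)/32 = -11/32*(-39) = 429/32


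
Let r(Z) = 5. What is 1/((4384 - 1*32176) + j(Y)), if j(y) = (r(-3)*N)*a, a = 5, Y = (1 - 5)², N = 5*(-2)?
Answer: -1/28042 ≈ -3.5661e-5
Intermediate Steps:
N = -10
Y = 16 (Y = (-4)² = 16)
j(y) = -250 (j(y) = (5*(-10))*5 = -50*5 = -250)
1/((4384 - 1*32176) + j(Y)) = 1/((4384 - 1*32176) - 250) = 1/((4384 - 32176) - 250) = 1/(-27792 - 250) = 1/(-28042) = -1/28042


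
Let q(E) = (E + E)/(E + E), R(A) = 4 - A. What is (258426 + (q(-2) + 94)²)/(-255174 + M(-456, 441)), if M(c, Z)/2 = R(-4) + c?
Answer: -267451/256070 ≈ -1.0444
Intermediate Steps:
q(E) = 1 (q(E) = (2*E)/((2*E)) = (2*E)*(1/(2*E)) = 1)
M(c, Z) = 16 + 2*c (M(c, Z) = 2*((4 - 1*(-4)) + c) = 2*((4 + 4) + c) = 2*(8 + c) = 16 + 2*c)
(258426 + (q(-2) + 94)²)/(-255174 + M(-456, 441)) = (258426 + (1 + 94)²)/(-255174 + (16 + 2*(-456))) = (258426 + 95²)/(-255174 + (16 - 912)) = (258426 + 9025)/(-255174 - 896) = 267451/(-256070) = 267451*(-1/256070) = -267451/256070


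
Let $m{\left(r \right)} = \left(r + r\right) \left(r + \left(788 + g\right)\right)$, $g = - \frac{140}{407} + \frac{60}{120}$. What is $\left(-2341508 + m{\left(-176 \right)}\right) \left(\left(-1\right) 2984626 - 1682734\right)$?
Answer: $\frac{441572003237760}{37} \approx 1.1934 \cdot 10^{13}$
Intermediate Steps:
$g = \frac{127}{814}$ ($g = \left(-140\right) \frac{1}{407} + 60 \cdot \frac{1}{120} = - \frac{140}{407} + \frac{1}{2} = \frac{127}{814} \approx 0.15602$)
$m{\left(r \right)} = 2 r \left(\frac{641559}{814} + r\right)$ ($m{\left(r \right)} = \left(r + r\right) \left(r + \left(788 + \frac{127}{814}\right)\right) = 2 r \left(r + \frac{641559}{814}\right) = 2 r \left(\frac{641559}{814} + r\right)$)
$\left(-2341508 + m{\left(-176 \right)}\right) \left(\left(-1\right) 2984626 - 1682734\right) = \left(-2341508 + \frac{1}{407} \left(-176\right) \left(641559 + 814 \left(-176\right)\right)\right) \left(\left(-1\right) 2984626 - 1682734\right) = \left(-2341508 + \frac{1}{407} \left(-176\right) \left(641559 - 143264\right)\right) \left(-2984626 - 1682734\right) = \left(-2341508 + \frac{1}{407} \left(-176\right) 498295\right) \left(-4667360\right) = \left(-2341508 - \frac{7972720}{37}\right) \left(-4667360\right) = \left(- \frac{94608516}{37}\right) \left(-4667360\right) = \frac{441572003237760}{37}$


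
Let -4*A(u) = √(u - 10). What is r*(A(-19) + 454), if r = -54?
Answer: -24516 + 27*I*√29/2 ≈ -24516.0 + 72.7*I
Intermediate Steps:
A(u) = -√(-10 + u)/4 (A(u) = -√(u - 10)/4 = -√(-10 + u)/4)
r*(A(-19) + 454) = -54*(-√(-10 - 19)/4 + 454) = -54*(-I*√29/4 + 454) = -54*(454 - I*√29/4) = -24516 + 27*I*√29/2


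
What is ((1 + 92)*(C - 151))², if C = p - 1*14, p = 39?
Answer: 137311524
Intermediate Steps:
C = 25 (C = 39 - 1*14 = 39 - 14 = 25)
((1 + 92)*(C - 151))² = ((1 + 92)*(25 - 151))² = (93*(-126))² = (-11718)² = 137311524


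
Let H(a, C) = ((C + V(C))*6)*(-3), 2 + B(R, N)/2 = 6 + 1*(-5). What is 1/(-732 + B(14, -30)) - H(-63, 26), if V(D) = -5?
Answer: 277451/734 ≈ 378.00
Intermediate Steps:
B(R, N) = -2 (B(R, N) = -4 + 2*(6 + 1*(-5)) = -4 + 2*(6 - 5) = -4 + 2*1 = -4 + 2 = -2)
H(a, C) = 90 - 18*C (H(a, C) = ((C - 5)*6)*(-3) = ((-5 + C)*6)*(-3) = (-30 + 6*C)*(-3) = 90 - 18*C)
1/(-732 + B(14, -30)) - H(-63, 26) = 1/(-732 - 2) - (90 - 18*26) = 1/(-734) - (90 - 468) = -1/734 - 1*(-378) = -1/734 + 378 = 277451/734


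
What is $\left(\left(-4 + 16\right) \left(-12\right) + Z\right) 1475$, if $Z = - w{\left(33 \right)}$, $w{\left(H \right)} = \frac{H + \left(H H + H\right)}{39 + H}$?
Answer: $- \frac{5665475}{24} \approx -2.3606 \cdot 10^{5}$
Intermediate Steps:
$w{\left(H \right)} = \frac{H^{2} + 2 H}{39 + H}$ ($w{\left(H \right)} = \frac{H + \left(H^{2} + H\right)}{39 + H} = \frac{H + \left(H + H^{2}\right)}{39 + H} = \frac{H^{2} + 2 H}{39 + H}$)
$Z = - \frac{385}{24}$ ($Z = - \frac{33 \left(2 + 33\right)}{39 + 33} = - \frac{33 \cdot 35}{72} = \left(-1\right) \frac{385}{24} = - \frac{385}{24} \approx -16.042$)
$\left(\left(-4 + 16\right) \left(-12\right) + Z\right) 1475 = \left(\left(-4 + 16\right) \left(-12\right) - \frac{385}{24}\right) 1475 = \left(12 \left(-12\right) - \frac{385}{24}\right) 1475 = \left(-144 - \frac{385}{24}\right) 1475 = \left(- \frac{3841}{24}\right) 1475 = - \frac{5665475}{24}$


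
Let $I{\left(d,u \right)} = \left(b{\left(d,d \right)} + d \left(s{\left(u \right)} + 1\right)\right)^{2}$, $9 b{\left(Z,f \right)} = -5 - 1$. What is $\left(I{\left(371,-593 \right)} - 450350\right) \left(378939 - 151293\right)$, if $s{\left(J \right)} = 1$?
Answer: $22588199644$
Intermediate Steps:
$b{\left(Z,f \right)} = - \frac{2}{3}$ ($b{\left(Z,f \right)} = \frac{-5 - 1}{9} = \frac{1}{9} \left(-6\right) = - \frac{2}{3}$)
$I{\left(d,u \right)} = \left(- \frac{2}{3} + 2 d\right)^{2}$ ($I{\left(d,u \right)} = \left(- \frac{2}{3} + d \left(1 + 1\right)\right)^{2} = \left(- \frac{2}{3} + d 2\right)^{2} = \left(- \frac{2}{3} + 2 d\right)^{2}$)
$\left(I{\left(371,-593 \right)} - 450350\right) \left(378939 - 151293\right) = \left(\frac{4 \left(-1 + 3 \cdot 371\right)^{2}}{9} - 450350\right) \left(378939 - 151293\right) = \left(\frac{4 \left(-1 + 1113\right)^{2}}{9} - 450350\right) 227646 = \left(\frac{4 \cdot 1112^{2}}{9} - 450350\right) 227646 = \left(\frac{4}{9} \cdot 1236544 - 450350\right) 227646 = \left(\frac{4946176}{9} - 450350\right) 227646 = \frac{893026}{9} \cdot 227646 = 22588199644$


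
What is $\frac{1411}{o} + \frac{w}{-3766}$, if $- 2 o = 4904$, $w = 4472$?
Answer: $- \frac{8139585}{4617116} \approx -1.7629$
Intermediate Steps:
$o = -2452$ ($o = \left(- \frac{1}{2}\right) 4904 = -2452$)
$\frac{1411}{o} + \frac{w}{-3766} = \frac{1411}{-2452} + \frac{4472}{-3766} = 1411 \left(- \frac{1}{2452}\right) + 4472 \left(- \frac{1}{3766}\right) = - \frac{1411}{2452} - \frac{2236}{1883} = - \frac{8139585}{4617116}$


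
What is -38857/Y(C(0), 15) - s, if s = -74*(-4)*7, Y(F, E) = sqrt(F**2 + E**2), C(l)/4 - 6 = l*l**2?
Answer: -2072 - 38857*sqrt(89)/267 ≈ -3444.9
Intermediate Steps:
C(l) = 24 + 4*l**3 (C(l) = 24 + 4*(l*l**2) = 24 + 4*l**3)
Y(F, E) = sqrt(E**2 + F**2)
s = 2072 (s = 296*7 = 2072)
-38857/Y(C(0), 15) - s = -38857/sqrt(15**2 + (24 + 4*0**3)**2) - 1*2072 = -38857/sqrt(225 + (24 + 4*0)**2) - 2072 = -38857/sqrt(225 + (24 + 0)**2) - 2072 = -38857/sqrt(225 + 24**2) - 2072 = -38857/sqrt(225 + 576) - 2072 = -38857*sqrt(89)/267 - 2072 = -2072 - 38857*sqrt(89)/267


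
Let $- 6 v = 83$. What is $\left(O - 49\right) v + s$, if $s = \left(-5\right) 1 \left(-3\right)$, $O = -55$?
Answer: $\frac{4361}{3} \approx 1453.7$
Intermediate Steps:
$v = - \frac{83}{6}$ ($v = \left(- \frac{1}{6}\right) 83 = - \frac{83}{6} \approx -13.833$)
$s = 15$ ($s = \left(-5\right) \left(-3\right) = 15$)
$\left(O - 49\right) v + s = \left(-55 - 49\right) \left(- \frac{83}{6}\right) + 15 = \left(-104\right) \left(- \frac{83}{6}\right) + 15 = \frac{4316}{3} + 15 = \frac{4361}{3}$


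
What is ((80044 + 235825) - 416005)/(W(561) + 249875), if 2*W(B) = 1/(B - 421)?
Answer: -28038080/69965001 ≈ -0.40074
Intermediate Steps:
W(B) = 1/(2*(-421 + B)) (W(B) = 1/(2*(B - 421)) = 1/(2*(-421 + B)))
((80044 + 235825) - 416005)/(W(561) + 249875) = ((80044 + 235825) - 416005)/(1/(2*(-421 + 561)) + 249875) = (315869 - 416005)/((½)/140 + 249875) = -100136/((½)*(1/140) + 249875) = -100136/(1/280 + 249875) = -100136/69965001/280 = -100136*280/69965001 = -28038080/69965001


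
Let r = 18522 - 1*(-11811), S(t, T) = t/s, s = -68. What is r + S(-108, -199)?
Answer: 515688/17 ≈ 30335.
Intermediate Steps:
S(t, T) = -t/68 (S(t, T) = t/(-68) = t*(-1/68) = -t/68)
r = 30333 (r = 18522 + 11811 = 30333)
r + S(-108, -199) = 30333 - 1/68*(-108) = 30333 + 27/17 = 515688/17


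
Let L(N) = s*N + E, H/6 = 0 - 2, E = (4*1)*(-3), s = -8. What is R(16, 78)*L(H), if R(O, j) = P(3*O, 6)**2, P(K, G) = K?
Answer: 193536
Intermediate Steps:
E = -12 (E = 4*(-3) = -12)
R(O, j) = 9*O**2 (R(O, j) = (3*O)**2 = 9*O**2)
H = -12 (H = 6*(0 - 2) = 6*(-2) = -12)
L(N) = -12 - 8*N (L(N) = -8*N - 12 = -12 - 8*N)
R(16, 78)*L(H) = (9*16**2)*(-12 - 8*(-12)) = (9*256)*(-12 + 96) = 2304*84 = 193536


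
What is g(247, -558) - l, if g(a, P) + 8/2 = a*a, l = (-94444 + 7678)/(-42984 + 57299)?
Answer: 873373341/14315 ≈ 61011.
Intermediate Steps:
l = -86766/14315 ≈ -6.0612
g(a, P) = -4 + a**2 (g(a, P) = -4 + a*a = -4 + a**2)
g(247, -558) - l = (-4 + 247**2) - 1*(-86766/14315) = (-4 + 61009) + 86766/14315 = 61005 + 86766/14315 = 873373341/14315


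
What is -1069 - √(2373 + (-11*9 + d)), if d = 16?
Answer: -1069 - √2290 ≈ -1116.9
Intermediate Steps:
-1069 - √(2373 + (-11*9 + d)) = -1069 - √(2373 + (-11*9 + 16)) = -1069 - √(2373 + (-99 + 16)) = -1069 - √(2373 - 83) = -1069 - √2290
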